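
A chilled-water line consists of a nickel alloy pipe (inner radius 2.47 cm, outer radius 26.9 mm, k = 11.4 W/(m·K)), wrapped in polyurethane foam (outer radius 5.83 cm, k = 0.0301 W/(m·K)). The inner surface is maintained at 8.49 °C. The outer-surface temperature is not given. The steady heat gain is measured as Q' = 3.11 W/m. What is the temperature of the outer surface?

Sum the resistances:
  R'_nickel alloy = ln(0.0269/0.0247)/(2πk) = 0.08532/(2π·11.4) = 0.001191 m·K/W
  R'_polyurethane foam = ln(0.0583/0.0269)/(2πk) = 0.7735/(2π·0.0301) = 4.090 m·K/W
ΣR = 4.091 m·K/W
ΔT = Q'·ΣR = 3.11 × 4.091 = 12.72 K
Heat flows inward, so T_out = T_in + ΔT = 8.49 + 12.72 = 21.2 °C

T_out = 21.2 °C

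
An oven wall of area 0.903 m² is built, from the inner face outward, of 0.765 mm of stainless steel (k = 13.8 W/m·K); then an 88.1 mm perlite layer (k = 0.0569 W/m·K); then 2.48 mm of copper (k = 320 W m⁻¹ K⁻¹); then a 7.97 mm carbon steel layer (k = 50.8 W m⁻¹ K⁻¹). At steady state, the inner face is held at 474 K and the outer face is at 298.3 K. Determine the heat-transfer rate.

Q = 102 W

Treat each layer as a resistance in series:
  R_stainless steel = L/(kA) = 7.65×10^-4/(13.8·0.903) = 6.139×10^-5 K/W
  R_perlite = L/(kA) = 0.0881/(0.0569·0.903) = 1.715 K/W
  R_copper = L/(kA) = 0.00248/(320·0.903) = 8.583×10^-6 K/W
  R_carbon steel = L/(kA) = 0.00797/(50.8·0.903) = 1.737×10^-4 K/W
ΣR = 6.139×10^-5 + 1.715 + 8.583×10^-6 + 1.737×10^-4 = 1.715 K/W
Q = ΔT/ΣR = (474 K − 298.3 K)/1.715 = 102 W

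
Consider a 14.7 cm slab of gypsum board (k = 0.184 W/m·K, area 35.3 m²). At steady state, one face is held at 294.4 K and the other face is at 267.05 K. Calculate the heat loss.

Q = kA·ΔT/L = 0.184 × 35.3 × |294.4 K − 267.05 K| / 0.147 = 1210 W

Q = 1210 W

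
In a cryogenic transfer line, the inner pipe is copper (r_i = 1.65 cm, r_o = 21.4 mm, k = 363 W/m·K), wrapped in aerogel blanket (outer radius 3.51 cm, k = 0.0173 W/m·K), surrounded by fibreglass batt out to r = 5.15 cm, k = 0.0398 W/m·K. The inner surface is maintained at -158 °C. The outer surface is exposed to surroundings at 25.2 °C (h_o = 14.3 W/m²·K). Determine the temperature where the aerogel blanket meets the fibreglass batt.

Treat each layer as a resistance in series:
  R'_copper = ln(0.0214/0.0165)/(2πk) = 0.2600/(2π·363) = 1.140×10^-4 m·K/W
  R'_aerogel blanket = ln(0.0351/0.0214)/(2πk) = 0.4948/(2π·0.0173) = 4.552 m·K/W
  R'_fibreglass batt = ln(0.0515/0.0351)/(2πk) = 0.3834/(2π·0.0398) = 1.533 m·K/W
  R'_conv,out = 1/(2πr h) = 1/(2π·0.0515·14.3) = 0.2161 m·K/W
ΣR = 1.140×10^-4 + 4.552 + 1.533 + 0.2161 = 6.301 m·K/W
Q' = ΔT/ΣR = (-158 °C − 25.2 °C)/6.301 = -29.07 W/m
From the inner boundary to the aerogel blanket/fibreglass batt interface, ΣR_partial = 4.552 m·K/W.
T_interface = T_in − Q'·ΣR_partial = -158 °C − (-29.07)(4.552) = -25.7 °C

T = -25.7 °C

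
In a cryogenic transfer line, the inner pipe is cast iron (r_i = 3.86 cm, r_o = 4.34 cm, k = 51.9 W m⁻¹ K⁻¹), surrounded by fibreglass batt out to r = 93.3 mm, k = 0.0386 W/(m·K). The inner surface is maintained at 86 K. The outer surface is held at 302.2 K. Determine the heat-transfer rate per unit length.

Q' = 68.5 W/m

Series thermal resistances, inner to outer:
  R'_cast iron = ln(0.0434/0.0386)/(2πk) = 0.1172/(2π·51.9) = 3.594×10^-4 m·K/W
  R'_fibreglass batt = ln(0.0933/0.0434)/(2πk) = 0.7654/(2π·0.0386) = 3.156 m·K/W
ΣR = 3.594×10^-4 + 3.156 = 3.156 m·K/W
Q' = ΔT/ΣR = (86 K − 302.2 K)/3.156 = -68.5 W/m
(Negative Q' ⇒ heat flows inward; heat gain = 68.5 W/m.)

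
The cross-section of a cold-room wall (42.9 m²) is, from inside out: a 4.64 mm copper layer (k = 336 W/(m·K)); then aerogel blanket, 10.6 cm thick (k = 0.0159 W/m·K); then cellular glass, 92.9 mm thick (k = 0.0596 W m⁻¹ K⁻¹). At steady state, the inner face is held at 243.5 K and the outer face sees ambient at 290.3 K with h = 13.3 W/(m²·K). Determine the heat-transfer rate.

Series thermal resistances, inner to outer:
  R_copper = L/(kA) = 0.00464/(336·42.9) = 3.219×10^-7 K/W
  R_aerogel blanket = L/(kA) = 0.106/(0.0159·42.9) = 0.1554 K/W
  R_cellular glass = L/(kA) = 0.0929/(0.0596·42.9) = 0.03633 K/W
  R_conv,out = 1/(hA) = 1/(13.3·42.9) = 0.001753 K/W
ΣR = 3.219×10^-7 + 0.1554 + 0.03633 + 0.001753 = 0.1935 K/W
Q = ΔT/ΣR = (243.5 K − 290.3 K)/0.1935 = -242 W
(Negative Q ⇒ heat flows inward; heat gain = 242 W.)

Q = 242 W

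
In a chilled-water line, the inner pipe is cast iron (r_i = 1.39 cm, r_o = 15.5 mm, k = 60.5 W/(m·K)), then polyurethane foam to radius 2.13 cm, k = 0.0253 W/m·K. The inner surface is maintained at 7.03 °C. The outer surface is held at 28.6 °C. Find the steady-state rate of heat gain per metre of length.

Treat each layer as a resistance in series:
  R'_cast iron = ln(0.0155/0.0139)/(2πk) = 0.1090/(2π·60.5) = 2.866×10^-4 m·K/W
  R'_polyurethane foam = ln(0.0213/0.0155)/(2πk) = 0.3179/(2π·0.0253) = 2.000 m·K/W
ΣR = 2.866×10^-4 + 2.000 = 2.000 m·K/W
Q' = ΔT/ΣR = (7.03 °C − 28.6 °C)/2.000 = -10.8 W/m
(Negative Q' ⇒ heat flows inward; heat gain = 10.8 W/m.)

Q' = 10.8 W/m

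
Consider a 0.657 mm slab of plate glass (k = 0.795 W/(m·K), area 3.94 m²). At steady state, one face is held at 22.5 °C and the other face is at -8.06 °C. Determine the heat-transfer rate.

Q = 146 kW

Q = kA·ΔT/L = 0.795 × 3.94 × |22.5 °C − -8.06 °C| / 6.57×10^-4 = 1.46×10^5 W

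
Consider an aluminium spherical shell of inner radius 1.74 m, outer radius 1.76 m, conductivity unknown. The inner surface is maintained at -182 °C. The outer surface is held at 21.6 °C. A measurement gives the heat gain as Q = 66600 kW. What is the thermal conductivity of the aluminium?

ΣR = ΔT/Q = |-182 − 21.6|/6.66×10^7 = 3.057×10^-6 K/W
(1/r₁−1/r₂)/(4πk) = 3.057×10^-6 ⇒ k = 0.006531/(4π·3.057×10^-6) = 170 W/m·K

k = 170 W/m·K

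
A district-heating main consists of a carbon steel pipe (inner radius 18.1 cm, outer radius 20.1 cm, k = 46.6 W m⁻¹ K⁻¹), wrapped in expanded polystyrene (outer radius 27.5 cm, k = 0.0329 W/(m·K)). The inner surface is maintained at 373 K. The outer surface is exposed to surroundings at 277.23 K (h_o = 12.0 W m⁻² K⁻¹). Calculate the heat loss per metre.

Q' = 61.2 W/m

Resistance network (inner→outer):
  R'_carbon steel = ln(0.201/0.181)/(2πk) = 0.1048/(2π·46.6) = 3.580×10^-4 m·K/W
  R'_expanded polystyrene = ln(0.275/0.201)/(2πk) = 0.3135/(2π·0.0329) = 1.516 m·K/W
  R'_conv,out = 1/(2πr h) = 1/(2π·0.275·12.0) = 0.04823 m·K/W
ΣR = 3.580×10^-4 + 1.516 + 0.04823 = 1.565 m·K/W
Q' = ΔT/ΣR = (373 K − 277.23 K)/1.565 = 61.2 W/m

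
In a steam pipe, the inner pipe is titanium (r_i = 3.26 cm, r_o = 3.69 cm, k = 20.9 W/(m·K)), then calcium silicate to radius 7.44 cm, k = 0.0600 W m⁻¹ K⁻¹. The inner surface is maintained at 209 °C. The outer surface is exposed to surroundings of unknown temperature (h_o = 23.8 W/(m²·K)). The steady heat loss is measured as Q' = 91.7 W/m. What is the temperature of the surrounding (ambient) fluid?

Sum the resistances:
  R'_titanium = ln(0.0369/0.0326)/(2πk) = 0.1239/(2π·20.9) = 9.435×10^-4 m·K/W
  R'_calcium silicate = ln(0.0744/0.0369)/(2πk) = 0.7012/(2π·0.0600) = 1.860 m·K/W
  R'_conv,out = 1/(2πr h) = 1/(2π·0.0744·23.8) = 0.08988 m·K/W
ΣR = 1.951 m·K/W
ΔT = Q'·ΣR = 91.7 × 1.951 = 178.9 K
Heat flows outward, so T_out = T_in − ΔT = 209 − 178.9 = 30.1 °C

T_out = 30.1 °C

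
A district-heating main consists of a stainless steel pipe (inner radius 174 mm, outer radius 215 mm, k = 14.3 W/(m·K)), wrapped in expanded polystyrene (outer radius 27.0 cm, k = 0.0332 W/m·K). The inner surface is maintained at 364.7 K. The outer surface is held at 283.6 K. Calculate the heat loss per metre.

Q' = 74.1 W/m

Resistance network (inner→outer):
  R'_stainless steel = ln(0.215/0.174)/(2πk) = 0.2116/(2π·14.3) = 0.002355 m·K/W
  R'_expanded polystyrene = ln(0.270/0.215)/(2πk) = 0.2278/(2π·0.0332) = 1.092 m·K/W
ΣR = 0.002355 + 1.092 = 1.094 m·K/W
Q' = ΔT/ΣR = (364.7 K − 283.6 K)/1.094 = 74.1 W/m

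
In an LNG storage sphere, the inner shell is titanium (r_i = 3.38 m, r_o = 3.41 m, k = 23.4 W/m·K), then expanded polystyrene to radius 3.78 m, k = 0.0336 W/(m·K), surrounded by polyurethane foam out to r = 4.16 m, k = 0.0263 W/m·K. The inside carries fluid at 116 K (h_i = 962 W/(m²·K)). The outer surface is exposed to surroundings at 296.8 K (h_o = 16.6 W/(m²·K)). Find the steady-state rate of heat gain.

Treat each layer as a resistance in series:
  R_conv,in = 1/(4πr²h) = 1/(4π·3.38²·962) = 7.241×10^-6 K/W
  R_titanium = (1/3.38 − 1/3.41)/(4πk) = 0.002603/(4π·23.4) = 8.852×10^-6 K/W
  R_expanded polystyrene = (1/3.41 − 1/3.78)/(4πk) = 0.02870/(4π·0.0336) = 0.06798 K/W
  R_polyurethane foam = (1/3.78 − 1/4.16)/(4πk) = 0.02417/(4π·0.0263) = 0.07312 K/W
  R_conv,out = 1/(4πr²h) = 1/(4π·4.16²·16.6) = 2.770×10^-4 K/W
ΣR = 7.241×10^-6 + 8.852×10^-6 + 0.06798 + 0.07312 + 2.770×10^-4 = 0.1414 K/W
Q = ΔT/ΣR = (116 K − 296.8 K)/0.1414 = -1280 W
(Negative Q ⇒ heat flows inward; heat gain = 1280 W.)

Q = 1280 W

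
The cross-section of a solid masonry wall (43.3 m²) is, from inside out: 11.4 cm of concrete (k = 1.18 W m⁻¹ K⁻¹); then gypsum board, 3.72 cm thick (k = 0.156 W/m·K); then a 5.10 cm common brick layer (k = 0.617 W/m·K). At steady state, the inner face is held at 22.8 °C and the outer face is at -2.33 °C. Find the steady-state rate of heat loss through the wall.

Q = 2600 W

Resistance network (inner→outer):
  R_concrete = L/(kA) = 0.114/(1.18·43.3) = 0.002231 K/W
  R_gypsum board = L/(kA) = 0.0372/(0.156·43.3) = 0.005507 K/W
  R_common brick = L/(kA) = 0.0510/(0.617·43.3) = 0.001909 K/W
ΣR = 0.002231 + 0.005507 + 0.001909 = 0.009647 K/W
Q = ΔT/ΣR = (22.8 °C − -2.33 °C)/0.009647 = 2600 W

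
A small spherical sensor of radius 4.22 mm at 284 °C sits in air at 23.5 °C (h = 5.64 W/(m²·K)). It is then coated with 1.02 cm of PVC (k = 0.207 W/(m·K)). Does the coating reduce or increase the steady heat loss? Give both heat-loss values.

increases: 0.329 → 1.97 W

Critical radius for a sphere: r_cr = 2k/h = 0.0734 m = 7.34 cm.
Outer radius after coating: r₂ = 0.00422 + 0.0102 = 0.01442 m.
Since r₁ < r_cr and r₂ ≤ r_cr, the coating moves toward the maximum at r_cr — heat loss rises.
Bare: R = 1/(4πr₁²h) = 792.3 K/W; Q = 260.5/792.3 = 0.329 W.
Coated: R = R_cond + R_conv = 132.3 K/W; Q = 260.5/132.3 = 1.97 W.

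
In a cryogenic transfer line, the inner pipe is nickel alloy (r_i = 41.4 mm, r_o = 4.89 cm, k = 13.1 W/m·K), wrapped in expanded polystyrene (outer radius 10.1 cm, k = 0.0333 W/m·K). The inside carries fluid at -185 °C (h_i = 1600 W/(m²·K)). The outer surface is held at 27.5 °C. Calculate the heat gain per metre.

Resistance network (inner→outer):
  R'_conv,in = 1/(2πr h) = 1/(2π·0.0414·1600) = 0.002403 m·K/W
  R'_nickel alloy = ln(0.0489/0.0414)/(2πk) = 0.1665/(2π·13.1) = 0.002023 m·K/W
  R'_expanded polystyrene = ln(0.101/0.0489)/(2πk) = 0.7253/(2π·0.0333) = 3.467 m·K/W
ΣR = 0.002403 + 0.002023 + 3.467 = 3.471 m·K/W
Q' = ΔT/ΣR = (-185 °C − 27.5 °C)/3.471 = -61.2 W/m
(Negative Q' ⇒ heat flows inward; heat gain = 61.2 W/m.)

Q' = 61.2 W/m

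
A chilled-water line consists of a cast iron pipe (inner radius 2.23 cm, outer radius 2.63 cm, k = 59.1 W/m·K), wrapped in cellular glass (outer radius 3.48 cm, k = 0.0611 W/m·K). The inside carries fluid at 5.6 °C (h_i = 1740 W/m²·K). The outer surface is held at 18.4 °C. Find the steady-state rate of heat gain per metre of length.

Q' = 17.4 W/m

Resistance network (inner→outer):
  R'_conv,in = 1/(2πr h) = 1/(2π·0.0223·1740) = 0.004102 m·K/W
  R'_cast iron = ln(0.0263/0.0223)/(2πk) = 0.1650/(2π·59.1) = 4.443×10^-4 m·K/W
  R'_cellular glass = ln(0.0348/0.0263)/(2πk) = 0.2800/(2π·0.0611) = 0.7295 m·K/W
ΣR = 0.004102 + 4.443×10^-4 + 0.7295 = 0.7340 m·K/W
Q' = ΔT/ΣR = (5.6 °C − 18.4 °C)/0.7340 = -17.4 W/m
(Negative Q' ⇒ heat flows inward; heat gain = 17.4 W/m.)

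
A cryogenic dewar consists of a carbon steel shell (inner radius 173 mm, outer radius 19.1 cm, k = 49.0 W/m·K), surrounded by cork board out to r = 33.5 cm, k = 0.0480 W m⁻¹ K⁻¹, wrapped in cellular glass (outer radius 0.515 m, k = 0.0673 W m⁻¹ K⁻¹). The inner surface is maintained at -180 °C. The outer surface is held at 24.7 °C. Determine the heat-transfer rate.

Q = 41.2 W

Resistance network (inner→outer):
  R_carbon steel = (1/0.173 − 1/0.191)/(4πk) = 0.5447/(4π·49.0) = 8.847×10^-4 K/W
  R_cork board = (1/0.191 − 1/0.335)/(4πk) = 2.251/(4π·0.0480) = 3.731 K/W
  R_cellular glass = (1/0.335 − 1/0.515)/(4πk) = 1.043/(4π·0.0673) = 1.234 K/W
ΣR = 8.847×10^-4 + 3.731 + 1.234 = 4.966 K/W
Q = ΔT/ΣR = (-180 °C − 24.7 °C)/4.966 = -41.2 W
(Negative Q ⇒ heat flows inward; heat gain = 41.2 W.)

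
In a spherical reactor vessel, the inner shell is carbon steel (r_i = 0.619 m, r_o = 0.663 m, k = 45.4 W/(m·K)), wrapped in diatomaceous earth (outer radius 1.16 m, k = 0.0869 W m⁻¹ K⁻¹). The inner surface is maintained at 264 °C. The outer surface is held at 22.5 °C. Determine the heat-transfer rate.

Q = 408 W

Series thermal resistances, inner to outer:
  R_carbon steel = (1/0.619 − 1/0.663)/(4πk) = 0.1072/(4π·45.4) = 1.879×10^-4 K/W
  R_diatomaceous earth = (1/0.663 − 1/1.16)/(4πk) = 0.6462/(4π·0.0869) = 0.5918 K/W
ΣR = 1.879×10^-4 + 0.5918 = 0.5920 K/W
Q = ΔT/ΣR = (264 °C − 22.5 °C)/0.5920 = 408 W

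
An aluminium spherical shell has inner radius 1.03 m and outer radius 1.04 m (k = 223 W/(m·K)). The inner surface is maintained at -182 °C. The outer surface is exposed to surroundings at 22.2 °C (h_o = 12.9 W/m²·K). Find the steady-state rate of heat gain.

Treat each layer as a resistance in series:
  R_aluminium = (1/1.03 − 1/1.04)/(4πk) = 0.009335/(4π·223) = 3.331×10^-6 K/W
  R_conv,out = 1/(4πr²h) = 1/(4π·1.04²·12.9) = 0.005703 K/W
ΣR = 3.331×10^-6 + 0.005703 = 0.005706 K/W
Q = ΔT/ΣR = (-182 °C − 22.2 °C)/0.005706 = -35800 W
(Negative Q ⇒ heat flows inward; heat gain = 35800 W.)

Q = 35800 W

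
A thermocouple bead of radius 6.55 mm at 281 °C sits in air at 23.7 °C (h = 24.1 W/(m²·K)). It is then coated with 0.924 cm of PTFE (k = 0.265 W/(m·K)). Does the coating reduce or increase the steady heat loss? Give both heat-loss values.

Critical radius for a sphere: r_cr = 2k/h = 0.0220 m = 2.20 cm.
Outer radius after coating: r₂ = 0.00655 + 0.00924 = 0.01579 m.
Since r₁ < r_cr and r₂ ≤ r_cr, the coating moves toward the maximum at r_cr — heat loss rises.
Bare: R = 1/(4πr₁²h) = 76.96 K/W; Q = 257.3/76.96 = 3.34 W.
Coated: R = R_cond + R_conv = 40.07 K/W; Q = 257.3/40.07 = 6.42 W.

increases: 3.34 → 6.42 W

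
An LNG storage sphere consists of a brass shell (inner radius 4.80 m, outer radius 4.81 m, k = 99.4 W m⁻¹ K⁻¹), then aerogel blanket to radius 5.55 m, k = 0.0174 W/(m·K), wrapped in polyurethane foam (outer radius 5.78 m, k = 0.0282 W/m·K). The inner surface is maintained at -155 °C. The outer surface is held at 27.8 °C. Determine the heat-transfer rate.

Series thermal resistances, inner to outer:
  R_brass = (1/4.80 − 1/4.81)/(4πk) = 4.331×10^-4/(4π·99.4) = 3.468×10^-7 K/W
  R_aerogel blanket = (1/4.81 − 1/5.55)/(4πk) = 0.02772/(4π·0.0174) = 0.1268 K/W
  R_polyurethane foam = (1/5.55 − 1/5.78)/(4πk) = 0.007170/(4π·0.0282) = 0.02023 K/W
ΣR = 3.468×10^-7 + 0.1268 + 0.02023 = 0.1470 K/W
Q = ΔT/ΣR = (-155 °C − 27.8 °C)/0.1470 = -1240 W
(Negative Q ⇒ heat flows inward; heat gain = 1240 W.)

Q = 1240 W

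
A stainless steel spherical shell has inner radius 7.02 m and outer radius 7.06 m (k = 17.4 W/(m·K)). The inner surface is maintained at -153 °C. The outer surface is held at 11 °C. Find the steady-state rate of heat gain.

Q = 4πk·ΔT/(1/r₁ − 1/r₂) = 4π × 17.4 × 164 / (1/7.02 − 1/7.06) = 4.44×10^7 W

Q = 44400 kW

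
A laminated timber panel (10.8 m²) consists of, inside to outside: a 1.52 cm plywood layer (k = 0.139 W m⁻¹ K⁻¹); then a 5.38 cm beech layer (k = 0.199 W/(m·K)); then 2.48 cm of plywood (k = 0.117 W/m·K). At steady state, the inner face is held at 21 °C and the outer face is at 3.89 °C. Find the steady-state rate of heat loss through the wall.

Series thermal resistances, inner to outer:
  R_plywood = L/(kA) = 0.0152/(0.139·10.8) = 0.01013 K/W
  R_beech = L/(kA) = 0.0538/(0.199·10.8) = 0.02503 K/W
  R_plywood = L/(kA) = 0.0248/(0.117·10.8) = 0.01963 K/W
ΣR = 0.01013 + 0.02503 + 0.01963 = 0.05479 K/W
Q = ΔT/ΣR = (21 °C − 3.89 °C)/0.05479 = 312 W

Q = 312 W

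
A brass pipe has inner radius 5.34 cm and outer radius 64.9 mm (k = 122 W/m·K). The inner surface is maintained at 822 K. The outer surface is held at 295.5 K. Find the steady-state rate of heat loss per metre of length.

Q' = 2070 kW/m

Q' = 2πk·ΔT/ln(r₂/r₁) = 2π × 122 × 526.5 / ln(0.0649/0.0534) = 2.07×10^6 W/m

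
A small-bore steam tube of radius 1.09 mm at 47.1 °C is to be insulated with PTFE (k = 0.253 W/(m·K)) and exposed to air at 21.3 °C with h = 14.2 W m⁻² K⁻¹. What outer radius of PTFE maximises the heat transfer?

For a cylinder, r_cr = k_ins/h = 0.253/14.2 = 0.0178 m = 1.78 cm

r_cr = 1.78 cm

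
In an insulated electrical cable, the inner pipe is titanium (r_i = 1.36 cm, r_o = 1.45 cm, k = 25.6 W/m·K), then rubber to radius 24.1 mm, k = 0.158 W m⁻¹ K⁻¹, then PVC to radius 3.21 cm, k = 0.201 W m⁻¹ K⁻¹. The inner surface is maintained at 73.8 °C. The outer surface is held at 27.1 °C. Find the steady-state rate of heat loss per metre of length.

Q' = 63.2 W/m

Treat each layer as a resistance in series:
  R'_titanium = ln(0.0145/0.0136)/(2πk) = 0.06408/(2π·25.6) = 3.984×10^-4 m·K/W
  R'_rubber = ln(0.0241/0.0145)/(2πk) = 0.5081/(2π·0.158) = 0.5118 m·K/W
  R'_PVC = ln(0.0321/0.0241)/(2πk) = 0.2866/(2π·0.201) = 0.2270 m·K/W
ΣR = 3.984×10^-4 + 0.5118 + 0.2270 = 0.7392 m·K/W
Q' = ΔT/ΣR = (73.8 °C − 27.1 °C)/0.7392 = 63.2 W/m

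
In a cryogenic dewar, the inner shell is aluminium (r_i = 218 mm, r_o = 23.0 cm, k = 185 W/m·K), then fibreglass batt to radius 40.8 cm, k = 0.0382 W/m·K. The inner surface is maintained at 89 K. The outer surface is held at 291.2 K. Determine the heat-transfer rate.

Q = 51.2 W

Series thermal resistances, inner to outer:
  R_aluminium = (1/0.218 − 1/0.230)/(4πk) = 0.2393/(4π·185) = 1.029×10^-4 K/W
  R_fibreglass batt = (1/0.230 − 1/0.408)/(4πk) = 1.897/(4π·0.0382) = 3.951 K/W
ΣR = 1.029×10^-4 + 3.951 = 3.951 K/W
Q = ΔT/ΣR = (89 K − 291.2 K)/3.951 = -51.2 W
(Negative Q ⇒ heat flows inward; heat gain = 51.2 W.)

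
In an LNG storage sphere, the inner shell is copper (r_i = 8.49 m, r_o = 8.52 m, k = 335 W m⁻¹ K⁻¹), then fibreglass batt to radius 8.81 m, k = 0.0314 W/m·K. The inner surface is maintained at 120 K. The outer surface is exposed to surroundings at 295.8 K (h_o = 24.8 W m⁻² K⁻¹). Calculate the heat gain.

Q = 17900 W

Treat each layer as a resistance in series:
  R_copper = (1/8.49 − 1/8.52)/(4πk) = 4.147×10^-4/(4π·335) = 9.852×10^-8 K/W
  R_fibreglass batt = (1/8.52 − 1/8.81)/(4πk) = 0.003864/(4π·0.0314) = 0.009791 K/W
  R_conv,out = 1/(4πr²h) = 1/(4π·8.81²·24.8) = 4.134×10^-5 K/W
ΣR = 9.852×10^-8 + 0.009791 + 4.134×10^-5 = 0.009832 K/W
Q = ΔT/ΣR = (120 K − 295.8 K)/0.009832 = -17900 W
(Negative Q ⇒ heat flows inward; heat gain = 17900 W.)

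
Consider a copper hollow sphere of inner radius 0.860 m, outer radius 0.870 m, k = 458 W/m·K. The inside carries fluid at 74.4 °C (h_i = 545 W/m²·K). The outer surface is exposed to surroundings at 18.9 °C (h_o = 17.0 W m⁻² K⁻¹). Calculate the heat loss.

Q = 8.69 kW

Series thermal resistances, inner to outer:
  R_conv,in = 1/(4πr²h) = 1/(4π·0.860²·545) = 1.974×10^-4 K/W
  R_copper = (1/0.860 − 1/0.870)/(4πk) = 0.01337/(4π·458) = 2.322×10^-6 K/W
  R_conv,out = 1/(4πr²h) = 1/(4π·0.870²·17.0) = 0.006184 K/W
ΣR = 1.974×10^-4 + 2.322×10^-6 + 0.006184 = 0.006384 K/W
Q = ΔT/ΣR = (74.4 °C − 18.9 °C)/0.006384 = 8690 W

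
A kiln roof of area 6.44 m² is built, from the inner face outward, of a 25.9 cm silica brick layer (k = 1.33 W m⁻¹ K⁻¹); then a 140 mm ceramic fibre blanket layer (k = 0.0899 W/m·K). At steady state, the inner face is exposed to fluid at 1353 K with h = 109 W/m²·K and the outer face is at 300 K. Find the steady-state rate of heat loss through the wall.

Q = 3.85 kW

Series thermal resistances, inner to outer:
  R_conv,in = 1/(hA) = 1/(109·6.44) = 0.001425 K/W
  R_silica brick = L/(kA) = 0.259/(1.33·6.44) = 0.03024 K/W
  R_ceramic fibre blanket = L/(kA) = 0.140/(0.0899·6.44) = 0.2418 K/W
ΣR = 0.001425 + 0.03024 + 0.2418 = 0.2735 K/W
Q = ΔT/ΣR = (1353 K − 300 K)/0.2735 = 3850 W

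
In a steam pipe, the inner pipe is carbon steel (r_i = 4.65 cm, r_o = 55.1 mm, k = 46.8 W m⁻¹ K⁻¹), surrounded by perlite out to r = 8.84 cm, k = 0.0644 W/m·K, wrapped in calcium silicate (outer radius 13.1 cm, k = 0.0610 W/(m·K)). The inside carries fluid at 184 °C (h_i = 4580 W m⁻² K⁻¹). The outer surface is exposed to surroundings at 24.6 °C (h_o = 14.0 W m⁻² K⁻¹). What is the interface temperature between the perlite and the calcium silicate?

Resistance network (inner→outer):
  R'_conv,in = 1/(2πr h) = 1/(2π·0.0465·4580) = 7.473×10^-4 m·K/W
  R'_carbon steel = ln(0.0551/0.0465)/(2πk) = 0.1697/(2π·46.8) = 5.771×10^-4 m·K/W
  R'_perlite = ln(0.0884/0.0551)/(2πk) = 0.4727/(2π·0.0644) = 1.168 m·K/W
  R'_calcium silicate = ln(0.131/0.0884)/(2πk) = 0.3933/(2π·0.0610) = 1.026 m·K/W
  R'_conv,out = 1/(2πr h) = 1/(2π·0.131·14.0) = 0.08678 m·K/W
ΣR = 7.473×10^-4 + 5.771×10^-4 + 1.168 + 1.026 + 0.08678 = 2.282 m·K/W
Q' = ΔT/ΣR = (184 °C − 24.6 °C)/2.282 = 69.85 W/m
From the inner boundary to the perlite/calcium silicate interface, ΣR_partial = 1.169 m·K/W.
T_interface = T_in − Q'·ΣR_partial = 184 °C − (69.85)(1.169) = 102 °C

T = 102 °C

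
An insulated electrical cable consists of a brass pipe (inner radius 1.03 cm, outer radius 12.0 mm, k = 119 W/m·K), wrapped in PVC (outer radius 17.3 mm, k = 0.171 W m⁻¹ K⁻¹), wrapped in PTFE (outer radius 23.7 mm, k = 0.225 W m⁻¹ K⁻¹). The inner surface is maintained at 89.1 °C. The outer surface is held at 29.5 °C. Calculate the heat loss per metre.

Series thermal resistances, inner to outer:
  R'_brass = ln(0.0120/0.0103)/(2πk) = 0.1528/(2π·119) = 2.043×10^-4 m·K/W
  R'_PVC = ln(0.0173/0.0120)/(2πk) = 0.3658/(2π·0.171) = 0.3405 m·K/W
  R'_PTFE = ln(0.0237/0.0173)/(2πk) = 0.3148/(2π·0.225) = 0.2227 m·K/W
ΣR = 2.043×10^-4 + 0.3405 + 0.2227 = 0.5634 m·K/W
Q' = ΔT/ΣR = (89.1 °C − 29.5 °C)/0.5634 = 106 W/m

Q' = 106 W/m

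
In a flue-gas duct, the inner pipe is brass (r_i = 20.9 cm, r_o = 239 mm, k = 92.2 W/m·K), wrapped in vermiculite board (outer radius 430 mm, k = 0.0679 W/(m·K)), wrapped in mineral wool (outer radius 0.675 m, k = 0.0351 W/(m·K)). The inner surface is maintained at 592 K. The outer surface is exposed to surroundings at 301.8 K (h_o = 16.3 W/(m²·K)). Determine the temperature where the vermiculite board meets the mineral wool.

T = 476 K

Resistance network (inner→outer):
  R'_brass = ln(0.239/0.209)/(2πk) = 0.1341/(2π·92.2) = 2.315×10^-4 m·K/W
  R'_vermiculite board = ln(0.430/0.239)/(2πk) = 0.5873/(2π·0.0679) = 1.377 m·K/W
  R'_mineral wool = ln(0.675/0.430)/(2πk) = 0.4509/(2π·0.0351) = 2.045 m·K/W
  R'_conv,out = 1/(2πr h) = 1/(2π·0.675·16.3) = 0.01447 m·K/W
ΣR = 2.315×10^-4 + 1.377 + 2.045 + 0.01447 = 3.437 m·K/W
Q' = ΔT/ΣR = (592 K − 301.8 K)/3.437 = 84.43 W/m
From the inner boundary to the vermiculite board/mineral wool interface, ΣR_partial = 1.377 m·K/W.
T_interface = T_in − Q'·ΣR_partial = 592 K − (84.43)(1.377) = 476 K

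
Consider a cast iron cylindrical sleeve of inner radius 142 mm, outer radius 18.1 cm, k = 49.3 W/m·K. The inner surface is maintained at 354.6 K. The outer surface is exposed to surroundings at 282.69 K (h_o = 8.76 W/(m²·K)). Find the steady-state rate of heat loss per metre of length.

Q' = 711 W/m

Treat each layer as a resistance in series:
  R'_cast iron = ln(0.181/0.142)/(2πk) = 0.2427/(2π·49.3) = 7.834×10^-4 m·K/W
  R'_conv,out = 1/(2πr h) = 1/(2π·0.181·8.76) = 0.1004 m·K/W
ΣR = 7.834×10^-4 + 0.1004 = 0.1012 m·K/W
Q' = ΔT/ΣR = (354.6 K − 282.69 K)/0.1012 = 711 W/m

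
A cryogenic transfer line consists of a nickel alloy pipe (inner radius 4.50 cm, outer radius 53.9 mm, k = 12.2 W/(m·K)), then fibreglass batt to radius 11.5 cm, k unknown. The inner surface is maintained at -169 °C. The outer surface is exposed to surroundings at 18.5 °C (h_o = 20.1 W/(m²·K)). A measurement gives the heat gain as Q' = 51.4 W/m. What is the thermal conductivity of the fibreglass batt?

ΣR = ΔT/Q' = |-169 − 18.5|/51.4 = 3.648 m·K/W
Known resistances:
  R'_nickel alloy = ln(0.0539/0.0450)/(2πk) = 0.1805/(2π·12.2) = 0.002354 m·K/W
  R'_conv,out = 1/(2πr h) = 1/(2π·0.115·20.1) = 0.06885 m·K/W
R_fibreglass batt = ΣR − ΣR_known = 3.648 − 0.07120 = 3.577 m·K/W
ln(r₂/r₁)/(2πk) = 3.577 ⇒ k = 0.7578/(2π·3.577) = 0.0337 W/m·K

k = 0.0337 W/m·K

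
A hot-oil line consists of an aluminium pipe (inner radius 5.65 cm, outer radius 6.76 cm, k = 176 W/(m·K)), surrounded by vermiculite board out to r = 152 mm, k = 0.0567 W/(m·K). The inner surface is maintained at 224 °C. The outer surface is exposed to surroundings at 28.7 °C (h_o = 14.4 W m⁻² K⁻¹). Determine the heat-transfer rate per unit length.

Resistance network (inner→outer):
  R'_aluminium = ln(0.0676/0.0565)/(2πk) = 0.1794/(2π·176) = 1.622×10^-4 m·K/W
  R'_vermiculite board = ln(0.152/0.0676)/(2πk) = 0.8103/(2π·0.0567) = 2.274 m·K/W
  R'_conv,out = 1/(2πr h) = 1/(2π·0.152·14.4) = 0.07271 m·K/W
ΣR = 1.622×10^-4 + 2.274 + 0.07271 = 2.347 m·K/W
Q' = ΔT/ΣR = (224 °C − 28.7 °C)/2.347 = 83.2 W/m

Q' = 83.2 W/m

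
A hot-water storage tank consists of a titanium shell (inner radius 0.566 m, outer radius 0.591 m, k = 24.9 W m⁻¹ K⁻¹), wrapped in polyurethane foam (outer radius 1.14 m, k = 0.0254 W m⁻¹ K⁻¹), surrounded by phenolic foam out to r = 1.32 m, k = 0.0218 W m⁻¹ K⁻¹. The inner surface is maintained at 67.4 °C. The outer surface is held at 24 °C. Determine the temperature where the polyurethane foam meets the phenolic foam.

Treat each layer as a resistance in series:
  R_titanium = (1/0.566 − 1/0.591)/(4πk) = 0.07474/(4π·24.9) = 2.389×10^-4 K/W
  R_polyurethane foam = (1/0.591 − 1/1.14)/(4πk) = 0.8149/(4π·0.0254) = 2.553 K/W
  R_phenolic foam = (1/1.14 − 1/1.32)/(4πk) = 0.1196/(4π·0.0218) = 0.4366 K/W
ΣR = 2.389×10^-4 + 2.553 + 0.4366 = 2.990 K/W
Q = ΔT/ΣR = (67.4 °C − 24 °C)/2.990 = 14.52 W
From the inner boundary to the polyurethane foam/phenolic foam interface, ΣR_partial = 2.553 K/W.
T_interface = T_in − Q·ΣR_partial = 67.4 °C − (14.52)(2.553) = 30.3 °C

T = 30.3 °C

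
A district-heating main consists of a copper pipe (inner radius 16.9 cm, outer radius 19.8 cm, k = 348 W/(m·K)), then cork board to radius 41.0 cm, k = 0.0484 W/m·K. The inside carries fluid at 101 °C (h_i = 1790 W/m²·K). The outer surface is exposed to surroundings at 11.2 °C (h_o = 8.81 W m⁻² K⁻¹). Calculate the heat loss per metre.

Q' = 36.8 W/m

Resistance network (inner→outer):
  R'_conv,in = 1/(2πr h) = 1/(2π·0.169·1790) = 5.261×10^-4 m·K/W
  R'_copper = ln(0.198/0.169)/(2πk) = 0.1584/(2π·348) = 7.243×10^-5 m·K/W
  R'_cork board = ln(0.410/0.198)/(2πk) = 0.7279/(2π·0.0484) = 2.394 m·K/W
  R'_conv,out = 1/(2πr h) = 1/(2π·0.410·8.81) = 0.04406 m·K/W
ΣR = 5.261×10^-4 + 7.243×10^-5 + 2.394 + 0.04406 = 2.439 m·K/W
Q' = ΔT/ΣR = (101 °C − 11.2 °C)/2.439 = 36.8 W/m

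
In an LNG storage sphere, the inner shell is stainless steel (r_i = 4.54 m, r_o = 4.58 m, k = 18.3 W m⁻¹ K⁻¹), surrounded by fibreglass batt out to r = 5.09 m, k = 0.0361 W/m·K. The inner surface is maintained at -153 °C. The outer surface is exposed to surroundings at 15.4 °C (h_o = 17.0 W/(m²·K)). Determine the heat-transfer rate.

Series thermal resistances, inner to outer:
  R_stainless steel = (1/4.54 − 1/4.58)/(4πk) = 0.001924/(4π·18.3) = 8.365×10^-6 K/W
  R_fibreglass batt = (1/4.58 − 1/5.09)/(4πk) = 0.02188/(4π·0.0361) = 0.04822 K/W
  R_conv,out = 1/(4πr²h) = 1/(4π·5.09²·17.0) = 1.807×10^-4 K/W
ΣR = 8.365×10^-6 + 0.04822 + 1.807×10^-4 = 0.04841 K/W
Q = ΔT/ΣR = (-153 °C − 15.4 °C)/0.04841 = -3480 W
(Negative Q ⇒ heat flows inward; heat gain = 3480 W.)

Q = 3480 W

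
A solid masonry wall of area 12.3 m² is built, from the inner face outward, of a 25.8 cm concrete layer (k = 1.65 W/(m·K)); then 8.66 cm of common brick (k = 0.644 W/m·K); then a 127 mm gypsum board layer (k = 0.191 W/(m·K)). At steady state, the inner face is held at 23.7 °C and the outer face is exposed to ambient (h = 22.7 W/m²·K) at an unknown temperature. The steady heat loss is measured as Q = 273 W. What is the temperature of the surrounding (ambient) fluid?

Sum the resistances:
  R_concrete = L/(kA) = 0.258/(1.65·12.3) = 0.01271 K/W
  R_common brick = L/(kA) = 0.0866/(0.644·12.3) = 0.01093 K/W
  R_gypsum board = L/(kA) = 0.127/(0.191·12.3) = 0.05406 K/W
  R_conv,out = 1/(hA) = 1/(22.7·12.3) = 0.003582 K/W
ΣR = 0.08129 K/W
ΔT = Q·ΣR = 273 × 0.08129 = 22.19 K
Heat flows outward, so T_out = T_in − ΔT = 23.7 − 22.19 = 1.51 °C

T_out = 1.51 °C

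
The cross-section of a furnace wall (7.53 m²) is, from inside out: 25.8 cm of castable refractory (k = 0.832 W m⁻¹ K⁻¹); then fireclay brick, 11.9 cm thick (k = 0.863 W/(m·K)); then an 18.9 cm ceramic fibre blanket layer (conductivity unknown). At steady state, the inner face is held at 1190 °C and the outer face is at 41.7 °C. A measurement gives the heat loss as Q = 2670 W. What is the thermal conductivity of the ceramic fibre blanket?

k = 0.0677 W/m·K

ΣR = ΔT/Q = |1190 − 41.7|/2670 = 0.4301 K/W
Known resistances:
  R_castable refractory = L/(kA) = 0.258/(0.832·7.53) = 0.04118 K/W
  R_fireclay brick = L/(kA) = 0.119/(0.863·7.53) = 0.01831 K/W
R_ceramic fibre blanket = ΣR − ΣR_known = 0.4301 − 0.05949 = 0.3706 K/W
L/(kA) = 0.3706 ⇒ k = 0.189/(0.3706·7.53) = 0.0677 W/m·K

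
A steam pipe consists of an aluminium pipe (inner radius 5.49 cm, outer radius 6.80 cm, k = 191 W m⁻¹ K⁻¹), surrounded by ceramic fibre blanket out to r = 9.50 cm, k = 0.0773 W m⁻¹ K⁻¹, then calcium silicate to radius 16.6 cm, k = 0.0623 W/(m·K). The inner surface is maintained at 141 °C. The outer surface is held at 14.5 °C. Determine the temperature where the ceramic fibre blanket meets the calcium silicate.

T = 99.8 °C

Resistance network (inner→outer):
  R'_aluminium = ln(0.0680/0.0549)/(2πk) = 0.2140/(2π·191) = 1.783×10^-4 m·K/W
  R'_ceramic fibre blanket = ln(0.0950/0.0680)/(2πk) = 0.3344/(2π·0.0773) = 0.6884 m·K/W
  R'_calcium silicate = ln(0.166/0.0950)/(2πk) = 0.5581/(2π·0.0623) = 1.426 m·K/W
ΣR = 1.783×10^-4 + 0.6884 + 1.426 = 2.115 m·K/W
Q' = ΔT/ΣR = (141 °C − 14.5 °C)/2.115 = 59.81 W/m
From the inner boundary to the ceramic fibre blanket/calcium silicate interface, ΣR_partial = 0.6886 m·K/W.
T_interface = T_in − Q'·ΣR_partial = 141 °C − (59.81)(0.6886) = 99.8 °C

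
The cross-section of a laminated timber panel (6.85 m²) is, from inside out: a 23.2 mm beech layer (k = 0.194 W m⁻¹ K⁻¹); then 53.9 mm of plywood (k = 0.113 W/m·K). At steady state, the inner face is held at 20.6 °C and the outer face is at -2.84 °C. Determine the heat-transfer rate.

Treat each layer as a resistance in series:
  R_beech = L/(kA) = 0.0232/(0.194·6.85) = 0.01746 K/W
  R_plywood = L/(kA) = 0.0539/(0.113·6.85) = 0.06963 K/W
ΣR = 0.01746 + 0.06963 = 0.08709 K/W
Q = ΔT/ΣR = (20.6 °C − -2.84 °C)/0.08709 = 269 W

Q = 269 W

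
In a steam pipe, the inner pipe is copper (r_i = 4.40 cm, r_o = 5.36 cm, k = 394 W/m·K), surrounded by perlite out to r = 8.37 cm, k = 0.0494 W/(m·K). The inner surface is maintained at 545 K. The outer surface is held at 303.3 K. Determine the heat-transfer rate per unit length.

Q' = 168 W/m

Treat each layer as a resistance in series:
  R'_copper = ln(0.0536/0.0440)/(2πk) = 0.1974/(2π·394) = 7.972×10^-5 m·K/W
  R'_perlite = ln(0.0837/0.0536)/(2πk) = 0.4457/(2π·0.0494) = 1.436 m·K/W
ΣR = 7.972×10^-5 + 1.436 = 1.436 m·K/W
Q' = ΔT/ΣR = (545 K − 303.3 K)/1.436 = 168 W/m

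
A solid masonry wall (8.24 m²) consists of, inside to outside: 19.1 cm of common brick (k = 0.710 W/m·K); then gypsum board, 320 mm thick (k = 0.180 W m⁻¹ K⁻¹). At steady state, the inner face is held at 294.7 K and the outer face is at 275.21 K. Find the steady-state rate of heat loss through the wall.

Resistance network (inner→outer):
  R_common brick = L/(kA) = 0.191/(0.710·8.24) = 0.03265 K/W
  R_gypsum board = L/(kA) = 0.320/(0.180·8.24) = 0.2157 K/W
ΣR = 0.03265 + 0.2157 = 0.2484 K/W
Q = ΔT/ΣR = (294.7 K − 275.21 K)/0.2484 = 78.5 W

Q = 78.5 W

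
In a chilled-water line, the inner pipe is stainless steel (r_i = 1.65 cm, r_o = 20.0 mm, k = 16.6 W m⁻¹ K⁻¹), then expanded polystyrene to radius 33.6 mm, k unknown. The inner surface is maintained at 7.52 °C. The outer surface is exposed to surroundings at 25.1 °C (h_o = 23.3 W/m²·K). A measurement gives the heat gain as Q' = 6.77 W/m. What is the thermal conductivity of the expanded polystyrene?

ΣR = ΔT/Q' = |7.52 − 25.1|/6.77 = 2.597 m·K/W
Known resistances:
  R'_stainless steel = ln(0.0200/0.0165)/(2πk) = 0.1924/(2π·16.6) = 0.001844 m·K/W
  R'_conv,out = 1/(2πr h) = 1/(2π·0.0336·23.3) = 0.2033 m·K/W
R_expanded polystyrene = ΣR − ΣR_known = 2.597 − 0.2051 = 2.392 m·K/W
ln(r₂/r₁)/(2πk) = 2.392 ⇒ k = 0.5188/(2π·2.392) = 0.0345 W/m·K

k = 0.0345 W/m·K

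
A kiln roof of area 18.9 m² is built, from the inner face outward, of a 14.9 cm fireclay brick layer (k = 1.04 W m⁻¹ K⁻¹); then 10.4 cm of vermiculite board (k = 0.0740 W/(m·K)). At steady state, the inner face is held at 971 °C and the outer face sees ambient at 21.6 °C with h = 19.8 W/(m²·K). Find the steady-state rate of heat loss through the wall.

Q = 11.2 kW

Resistance network (inner→outer):
  R_fireclay brick = L/(kA) = 0.149/(1.04·18.9) = 0.007580 K/W
  R_vermiculite board = L/(kA) = 0.104/(0.0740·18.9) = 0.07436 K/W
  R_conv,out = 1/(hA) = 1/(19.8·18.9) = 0.002672 K/W
ΣR = 0.007580 + 0.07436 + 0.002672 = 0.08461 K/W
Q = ΔT/ΣR = (971 °C − 21.6 °C)/0.08461 = 11200 W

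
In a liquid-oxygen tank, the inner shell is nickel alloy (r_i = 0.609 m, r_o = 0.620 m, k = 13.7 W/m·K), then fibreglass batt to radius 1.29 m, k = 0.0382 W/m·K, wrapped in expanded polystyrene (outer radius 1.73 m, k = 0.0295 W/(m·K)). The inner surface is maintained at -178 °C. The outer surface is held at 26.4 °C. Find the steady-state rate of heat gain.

Series thermal resistances, inner to outer:
  R_nickel alloy = (1/0.609 − 1/0.620)/(4πk) = 0.02913/(4π·13.7) = 1.692×10^-4 K/W
  R_fibreglass batt = (1/0.620 − 1/1.29)/(4πk) = 0.8377/(4π·0.0382) = 1.745 K/W
  R_expanded polystyrene = (1/1.29 − 1/1.73)/(4πk) = 0.1972/(4π·0.0295) = 0.5318 K/W
ΣR = 1.692×10^-4 + 1.745 + 0.5318 = 2.277 K/W
Q = ΔT/ΣR = (-178 °C − 26.4 °C)/2.277 = -89.8 W
(Negative Q ⇒ heat flows inward; heat gain = 89.8 W.)

Q = 89.8 W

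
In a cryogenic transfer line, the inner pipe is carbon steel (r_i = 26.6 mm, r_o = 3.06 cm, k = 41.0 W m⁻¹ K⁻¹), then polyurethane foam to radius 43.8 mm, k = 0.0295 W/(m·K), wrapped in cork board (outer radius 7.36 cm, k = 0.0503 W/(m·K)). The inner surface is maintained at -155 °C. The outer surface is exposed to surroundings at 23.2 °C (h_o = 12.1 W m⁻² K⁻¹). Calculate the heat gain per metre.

Q' = 47.4 W/m

Treat each layer as a resistance in series:
  R'_carbon steel = ln(0.0306/0.0266)/(2πk) = 0.1401/(2π·41.0) = 5.438×10^-4 m·K/W
  R'_polyurethane foam = ln(0.0438/0.0306)/(2πk) = 0.3586/(2π·0.0295) = 1.935 m·K/W
  R'_cork board = ln(0.0736/0.0438)/(2πk) = 0.5190/(2π·0.0503) = 1.642 m·K/W
  R'_conv,out = 1/(2πr h) = 1/(2π·0.0736·12.1) = 0.1787 m·K/W
ΣR = 5.438×10^-4 + 1.935 + 1.642 + 0.1787 = 3.756 m·K/W
Q' = ΔT/ΣR = (-155 °C − 23.2 °C)/3.756 = -47.4 W/m
(Negative Q' ⇒ heat flows inward; heat gain = 47.4 W/m.)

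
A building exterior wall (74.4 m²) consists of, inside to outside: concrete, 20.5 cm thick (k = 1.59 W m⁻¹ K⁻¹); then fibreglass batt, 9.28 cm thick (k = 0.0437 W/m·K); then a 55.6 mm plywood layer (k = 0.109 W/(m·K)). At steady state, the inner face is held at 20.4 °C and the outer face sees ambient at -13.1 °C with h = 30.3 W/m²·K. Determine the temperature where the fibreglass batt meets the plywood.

Treat each layer as a resistance in series:
  R_concrete = L/(kA) = 0.205/(1.59·74.4) = 0.001733 K/W
  R_fibreglass batt = L/(kA) = 0.0928/(0.0437·74.4) = 0.02854 K/W
  R_plywood = L/(kA) = 0.0556/(0.109·74.4) = 0.006856 K/W
  R_conv,out = 1/(hA) = 1/(30.3·74.4) = 4.436×10^-4 K/W
ΣR = 0.001733 + 0.02854 + 0.006856 + 4.436×10^-4 = 0.03757 K/W
Q = ΔT/ΣR = (20.4 °C − -13.1 °C)/0.03757 = 891.7 W
From the inner boundary to the fibreglass batt/plywood interface, ΣR_partial = 0.03027 K/W.
T_interface = T_in − Q·ΣR_partial = 20.4 °C − (891.7)(0.03027) = -6.59 °C

T = -6.59 °C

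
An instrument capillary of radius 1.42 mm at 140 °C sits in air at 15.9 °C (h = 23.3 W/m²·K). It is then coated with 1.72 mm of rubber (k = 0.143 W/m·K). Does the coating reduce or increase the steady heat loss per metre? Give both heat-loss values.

Critical radius for a cylinder: r_cr = k/h = 0.00614 m = 0.614 cm.
Outer radius after coating: r₂ = 0.00142 + 0.00172 = 0.00314 m.
Since r₁ < r_cr and r₂ ≤ r_cr, the coating moves toward the maximum at r_cr — heat loss rises.
Bare: R = 1/(2πr₁h) = 4.810 m·K/W; Q = 124.1/4.810 = 25.8 W/m.
Coated: R = R_cond + R_conv = 3.059 m·K/W; Q = 124.1/3.059 = 40.6 W/m.

increases: 25.8 → 40.6 W/m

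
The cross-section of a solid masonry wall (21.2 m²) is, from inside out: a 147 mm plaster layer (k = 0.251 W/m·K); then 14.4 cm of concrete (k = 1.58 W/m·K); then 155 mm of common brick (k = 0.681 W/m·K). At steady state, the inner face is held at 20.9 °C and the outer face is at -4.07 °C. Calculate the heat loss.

Series thermal resistances, inner to outer:
  R_plaster = L/(kA) = 0.147/(0.251·21.2) = 0.02763 K/W
  R_concrete = L/(kA) = 0.144/(1.58·21.2) = 0.004299 K/W
  R_common brick = L/(kA) = 0.155/(0.681·21.2) = 0.01074 K/W
ΣR = 0.02763 + 0.004299 + 0.01074 = 0.04267 K/W
Q = ΔT/ΣR = (20.9 °C − -4.07 °C)/0.04267 = 585 W

Q = 585 W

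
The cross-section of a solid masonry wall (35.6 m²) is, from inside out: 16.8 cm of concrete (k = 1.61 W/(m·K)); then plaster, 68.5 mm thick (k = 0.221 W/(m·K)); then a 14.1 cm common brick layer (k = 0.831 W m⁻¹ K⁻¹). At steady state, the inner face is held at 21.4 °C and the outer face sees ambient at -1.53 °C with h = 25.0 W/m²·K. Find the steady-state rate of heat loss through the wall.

Q = 1310 W

Treat each layer as a resistance in series:
  R_concrete = L/(kA) = 0.168/(1.61·35.6) = 0.002931 K/W
  R_plaster = L/(kA) = 0.0685/(0.221·35.6) = 0.008707 K/W
  R_common brick = L/(kA) = 0.141/(0.831·35.6) = 0.004766 K/W
  R_conv,out = 1/(hA) = 1/(25.0·35.6) = 0.001124 K/W
ΣR = 0.002931 + 0.008707 + 0.004766 + 0.001124 = 0.01753 K/W
Q = ΔT/ΣR = (21.4 °C − -1.53 °C)/0.01753 = 1310 W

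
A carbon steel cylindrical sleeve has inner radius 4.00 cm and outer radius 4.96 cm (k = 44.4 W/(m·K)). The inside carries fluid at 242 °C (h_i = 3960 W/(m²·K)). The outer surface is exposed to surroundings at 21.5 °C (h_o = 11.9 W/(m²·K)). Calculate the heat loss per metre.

Resistance network (inner→outer):
  R'_conv,in = 1/(2πr h) = 1/(2π·0.0400·3960) = 0.001005 m·K/W
  R'_carbon steel = ln(0.0496/0.0400)/(2πk) = 0.2151/(2π·44.4) = 7.711×10^-4 m·K/W
  R'_conv,out = 1/(2πr h) = 1/(2π·0.0496·11.9) = 0.2696 m·K/W
ΣR = 0.001005 + 7.711×10^-4 + 0.2696 = 0.2714 m·K/W
Q' = ΔT/ΣR = (242 °C − 21.5 °C)/0.2714 = 812 W/m

Q' = 812 W/m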